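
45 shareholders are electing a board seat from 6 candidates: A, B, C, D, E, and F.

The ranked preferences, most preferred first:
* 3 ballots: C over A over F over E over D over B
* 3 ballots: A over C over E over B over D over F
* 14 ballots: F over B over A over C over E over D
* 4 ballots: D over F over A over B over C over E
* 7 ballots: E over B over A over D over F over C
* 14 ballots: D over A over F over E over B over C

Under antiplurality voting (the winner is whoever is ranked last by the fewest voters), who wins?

Last-place votes: A 0, B 3, C 21, D 14, E 4, F 3.

A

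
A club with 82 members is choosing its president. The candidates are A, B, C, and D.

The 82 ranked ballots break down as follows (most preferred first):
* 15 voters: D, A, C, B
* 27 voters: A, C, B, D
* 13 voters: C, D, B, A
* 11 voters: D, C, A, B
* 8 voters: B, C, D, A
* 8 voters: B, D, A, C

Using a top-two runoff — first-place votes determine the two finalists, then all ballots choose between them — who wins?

D

Round 1 first-place votes: A 27, B 16, C 13, D 26. A and D advance.
Runoff: A is ranked above D on 27 ballots, D above A on 55.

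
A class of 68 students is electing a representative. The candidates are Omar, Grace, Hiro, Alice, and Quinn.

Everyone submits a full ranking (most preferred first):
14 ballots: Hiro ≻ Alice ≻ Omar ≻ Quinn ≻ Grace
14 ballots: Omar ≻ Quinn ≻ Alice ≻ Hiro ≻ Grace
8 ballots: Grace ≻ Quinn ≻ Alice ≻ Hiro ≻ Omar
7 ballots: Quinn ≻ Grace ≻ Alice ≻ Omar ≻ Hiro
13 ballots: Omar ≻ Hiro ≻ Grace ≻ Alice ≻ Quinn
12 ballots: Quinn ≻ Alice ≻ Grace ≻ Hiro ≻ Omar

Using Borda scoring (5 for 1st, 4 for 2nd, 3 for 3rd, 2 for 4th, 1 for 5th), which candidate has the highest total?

Quinn

Omar: 14×3 + 14×5 + 8×1 + 7×2 + 13×5 + 12×1 = 211
Grace: 14×1 + 14×1 + 8×5 + 7×4 + 13×3 + 12×3 = 171
Hiro: 14×5 + 14×2 + 8×2 + 7×1 + 13×4 + 12×2 = 197
Alice: 14×4 + 14×3 + 8×3 + 7×3 + 13×2 + 12×4 = 217
Quinn: 14×2 + 14×4 + 8×4 + 7×5 + 13×1 + 12×5 = 224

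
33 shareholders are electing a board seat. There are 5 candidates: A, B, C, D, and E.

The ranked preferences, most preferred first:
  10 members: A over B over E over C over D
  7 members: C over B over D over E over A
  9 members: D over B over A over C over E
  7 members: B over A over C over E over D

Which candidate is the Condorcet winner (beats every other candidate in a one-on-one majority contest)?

B vs A: 23–10
B vs C: 26–7
B vs D: 24–9
B vs E: 33–0
B beats every other candidate.

B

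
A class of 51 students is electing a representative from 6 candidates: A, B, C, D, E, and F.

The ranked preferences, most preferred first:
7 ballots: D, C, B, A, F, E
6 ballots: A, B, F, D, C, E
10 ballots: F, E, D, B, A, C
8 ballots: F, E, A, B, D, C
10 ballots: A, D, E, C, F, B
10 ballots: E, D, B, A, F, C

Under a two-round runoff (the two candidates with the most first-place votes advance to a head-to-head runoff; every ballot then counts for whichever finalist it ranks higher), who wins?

Round 1 first-place votes: A 16, B 0, C 0, D 7, E 10, F 18. F and A advance.
Runoff: F is ranked above A on 18 ballots, A above F on 33.

A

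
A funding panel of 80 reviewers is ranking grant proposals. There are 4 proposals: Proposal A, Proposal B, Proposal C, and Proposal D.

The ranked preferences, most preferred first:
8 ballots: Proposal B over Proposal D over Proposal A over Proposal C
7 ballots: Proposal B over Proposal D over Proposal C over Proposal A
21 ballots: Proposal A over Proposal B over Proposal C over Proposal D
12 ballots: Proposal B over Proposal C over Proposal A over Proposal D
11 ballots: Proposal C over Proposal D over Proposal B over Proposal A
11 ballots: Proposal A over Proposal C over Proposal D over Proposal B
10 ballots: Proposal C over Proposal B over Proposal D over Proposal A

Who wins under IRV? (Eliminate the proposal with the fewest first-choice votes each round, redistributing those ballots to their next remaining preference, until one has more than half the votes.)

Proposal B

Round 1: Proposal A 32, Proposal B 27, Proposal C 21, Proposal D 0. Proposal D eliminated.
Round 2: Proposal A 32, Proposal B 27, Proposal C 21. Proposal C eliminated.
Round 3: Proposal A 32, Proposal B 48. Proposal B has a majority (≥41).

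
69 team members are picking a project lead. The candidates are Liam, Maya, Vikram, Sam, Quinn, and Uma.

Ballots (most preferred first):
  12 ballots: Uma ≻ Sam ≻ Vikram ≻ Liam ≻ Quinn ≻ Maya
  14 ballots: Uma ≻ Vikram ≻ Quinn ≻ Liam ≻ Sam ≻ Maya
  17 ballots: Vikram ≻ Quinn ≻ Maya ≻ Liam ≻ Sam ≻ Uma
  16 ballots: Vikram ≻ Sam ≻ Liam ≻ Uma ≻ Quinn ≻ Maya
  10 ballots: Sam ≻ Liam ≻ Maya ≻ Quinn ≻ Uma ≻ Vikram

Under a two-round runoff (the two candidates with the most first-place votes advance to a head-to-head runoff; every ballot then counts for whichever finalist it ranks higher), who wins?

Round 1 first-place votes: Liam 0, Maya 0, Vikram 33, Sam 10, Quinn 0, Uma 26. Vikram and Uma advance.
Runoff: Vikram is ranked above Uma on 33 ballots, Uma above Vikram on 36.

Uma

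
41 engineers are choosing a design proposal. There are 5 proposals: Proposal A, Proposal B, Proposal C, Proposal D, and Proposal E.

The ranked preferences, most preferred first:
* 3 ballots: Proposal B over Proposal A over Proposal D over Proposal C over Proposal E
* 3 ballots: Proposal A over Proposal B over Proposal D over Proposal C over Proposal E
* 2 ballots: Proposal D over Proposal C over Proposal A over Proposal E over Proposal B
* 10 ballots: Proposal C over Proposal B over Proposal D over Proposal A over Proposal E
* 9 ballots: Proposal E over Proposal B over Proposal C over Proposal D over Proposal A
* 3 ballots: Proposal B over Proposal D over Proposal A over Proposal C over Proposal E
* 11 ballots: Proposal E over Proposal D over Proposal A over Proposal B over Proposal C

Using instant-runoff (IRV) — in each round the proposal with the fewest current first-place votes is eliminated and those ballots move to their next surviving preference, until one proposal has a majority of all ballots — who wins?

Round 1: Proposal A 3, Proposal B 6, Proposal C 10, Proposal D 2, Proposal E 20. Proposal D eliminated.
Round 2: Proposal A 3, Proposal B 6, Proposal C 12, Proposal E 20. Proposal A eliminated.
Round 3: Proposal B 9, Proposal C 12, Proposal E 20. Proposal B eliminated.
Round 4: Proposal C 21, Proposal E 20. Proposal C has a majority (≥21).

Proposal C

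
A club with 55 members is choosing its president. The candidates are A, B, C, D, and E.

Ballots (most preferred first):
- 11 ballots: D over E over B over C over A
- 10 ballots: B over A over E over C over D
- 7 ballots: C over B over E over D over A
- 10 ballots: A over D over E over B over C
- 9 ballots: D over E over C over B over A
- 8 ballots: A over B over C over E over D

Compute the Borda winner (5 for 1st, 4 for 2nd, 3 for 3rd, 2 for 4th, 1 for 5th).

B

A: 11×1 + 10×4 + 7×1 + 10×5 + 9×1 + 8×5 = 157
B: 11×3 + 10×5 + 7×4 + 10×2 + 9×2 + 8×4 = 181
C: 11×2 + 10×2 + 7×5 + 10×1 + 9×3 + 8×3 = 138
D: 11×5 + 10×1 + 7×2 + 10×4 + 9×5 + 8×1 = 172
E: 11×4 + 10×3 + 7×3 + 10×3 + 9×4 + 8×2 = 177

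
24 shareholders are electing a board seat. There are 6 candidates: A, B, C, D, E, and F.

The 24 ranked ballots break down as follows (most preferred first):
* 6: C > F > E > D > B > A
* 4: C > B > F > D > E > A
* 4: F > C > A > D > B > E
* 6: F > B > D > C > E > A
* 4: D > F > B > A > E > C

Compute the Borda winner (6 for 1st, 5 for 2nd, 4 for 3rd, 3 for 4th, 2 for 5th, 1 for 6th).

A: 6×1 + 4×1 + 4×4 + 6×1 + 4×3 = 44
B: 6×2 + 4×5 + 4×2 + 6×5 + 4×4 = 86
C: 6×6 + 4×6 + 4×5 + 6×3 + 4×1 = 102
D: 6×3 + 4×3 + 4×3 + 6×4 + 4×6 = 90
E: 6×4 + 4×2 + 4×1 + 6×2 + 4×2 = 56
F: 6×5 + 4×4 + 4×6 + 6×6 + 4×5 = 126

F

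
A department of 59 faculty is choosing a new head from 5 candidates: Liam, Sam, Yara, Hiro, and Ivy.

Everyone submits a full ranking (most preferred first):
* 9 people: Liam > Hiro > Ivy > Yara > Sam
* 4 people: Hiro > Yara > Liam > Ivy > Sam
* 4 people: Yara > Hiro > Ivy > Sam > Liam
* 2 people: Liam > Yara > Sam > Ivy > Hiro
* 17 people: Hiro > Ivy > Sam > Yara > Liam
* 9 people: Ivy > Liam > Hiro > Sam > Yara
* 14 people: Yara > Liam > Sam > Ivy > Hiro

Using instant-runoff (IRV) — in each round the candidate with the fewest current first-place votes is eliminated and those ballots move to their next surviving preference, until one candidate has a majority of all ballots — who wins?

Liam

Round 1: Liam 11, Sam 0, Yara 18, Hiro 21, Ivy 9. Sam eliminated.
Round 2: Liam 11, Yara 18, Hiro 21, Ivy 9. Ivy eliminated.
Round 3: Liam 20, Yara 18, Hiro 21. Yara eliminated.
Round 4: Liam 34, Hiro 25. Liam has a majority (≥30).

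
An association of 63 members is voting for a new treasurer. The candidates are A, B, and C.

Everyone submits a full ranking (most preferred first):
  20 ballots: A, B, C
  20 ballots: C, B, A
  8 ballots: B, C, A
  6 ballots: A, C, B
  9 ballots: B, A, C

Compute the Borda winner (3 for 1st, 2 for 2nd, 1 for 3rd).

B

A: 20×3 + 20×1 + 8×1 + 6×3 + 9×2 = 124
B: 20×2 + 20×2 + 8×3 + 6×1 + 9×3 = 137
C: 20×1 + 20×3 + 8×2 + 6×2 + 9×1 = 117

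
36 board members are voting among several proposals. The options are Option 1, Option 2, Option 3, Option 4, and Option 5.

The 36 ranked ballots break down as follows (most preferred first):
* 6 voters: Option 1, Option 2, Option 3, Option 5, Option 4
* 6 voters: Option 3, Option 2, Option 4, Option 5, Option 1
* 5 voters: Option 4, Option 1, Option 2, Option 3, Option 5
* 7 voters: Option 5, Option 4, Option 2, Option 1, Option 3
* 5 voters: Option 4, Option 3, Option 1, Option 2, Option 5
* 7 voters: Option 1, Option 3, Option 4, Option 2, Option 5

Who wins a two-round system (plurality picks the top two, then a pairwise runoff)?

Option 4

Round 1 first-place votes: Option 1 13, Option 2 0, Option 3 6, Option 4 10, Option 5 7. Option 1 and Option 4 advance.
Runoff: Option 1 is ranked above Option 4 on 13 ballots, Option 4 above Option 1 on 23.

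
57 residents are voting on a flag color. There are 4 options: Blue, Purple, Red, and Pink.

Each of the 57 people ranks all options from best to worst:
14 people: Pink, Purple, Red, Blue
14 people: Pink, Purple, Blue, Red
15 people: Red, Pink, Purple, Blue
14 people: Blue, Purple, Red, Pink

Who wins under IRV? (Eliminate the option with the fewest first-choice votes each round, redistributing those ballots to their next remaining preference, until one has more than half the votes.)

Red

Round 1: Blue 14, Purple 0, Red 15, Pink 28. Purple eliminated.
Round 2: Blue 14, Red 15, Pink 28. Blue eliminated.
Round 3: Red 29, Pink 28. Red has a majority (≥29).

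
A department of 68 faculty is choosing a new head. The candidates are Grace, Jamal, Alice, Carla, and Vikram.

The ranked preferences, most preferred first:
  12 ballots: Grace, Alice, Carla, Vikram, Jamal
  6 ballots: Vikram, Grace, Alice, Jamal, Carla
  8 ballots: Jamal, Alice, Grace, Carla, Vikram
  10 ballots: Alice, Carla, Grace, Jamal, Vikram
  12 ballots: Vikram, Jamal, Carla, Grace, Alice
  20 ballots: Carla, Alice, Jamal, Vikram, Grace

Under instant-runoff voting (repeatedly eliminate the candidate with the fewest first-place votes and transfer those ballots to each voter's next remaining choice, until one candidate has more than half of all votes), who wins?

Alice

Round 1: Grace 12, Jamal 8, Alice 10, Carla 20, Vikram 18. Jamal eliminated.
Round 2: Grace 12, Alice 18, Carla 20, Vikram 18. Grace eliminated.
Round 3: Alice 30, Carla 20, Vikram 18. Vikram eliminated.
Round 4: Alice 36, Carla 32. Alice has a majority (≥35).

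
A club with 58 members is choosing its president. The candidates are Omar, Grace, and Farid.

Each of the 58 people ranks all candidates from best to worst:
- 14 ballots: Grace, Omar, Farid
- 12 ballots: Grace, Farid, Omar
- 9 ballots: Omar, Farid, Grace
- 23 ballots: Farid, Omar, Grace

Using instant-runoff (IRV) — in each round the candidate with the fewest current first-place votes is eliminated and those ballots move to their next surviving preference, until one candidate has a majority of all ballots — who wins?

Round 1: Omar 9, Grace 26, Farid 23. Omar eliminated.
Round 2: Grace 26, Farid 32. Farid has a majority (≥30).

Farid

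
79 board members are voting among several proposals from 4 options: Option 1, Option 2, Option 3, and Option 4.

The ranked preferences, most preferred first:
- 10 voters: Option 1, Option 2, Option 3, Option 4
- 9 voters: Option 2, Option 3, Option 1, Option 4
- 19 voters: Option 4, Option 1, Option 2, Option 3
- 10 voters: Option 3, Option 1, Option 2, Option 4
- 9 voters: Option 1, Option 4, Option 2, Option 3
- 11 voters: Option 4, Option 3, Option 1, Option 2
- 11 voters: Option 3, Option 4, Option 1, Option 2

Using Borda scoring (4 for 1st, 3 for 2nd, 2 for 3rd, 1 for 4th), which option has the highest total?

Option 1: 10×4 + 9×2 + 19×3 + 10×3 + 9×4 + 11×2 + 11×2 = 225
Option 2: 10×3 + 9×4 + 19×2 + 10×2 + 9×2 + 11×1 + 11×1 = 164
Option 3: 10×2 + 9×3 + 19×1 + 10×4 + 9×1 + 11×3 + 11×4 = 192
Option 4: 10×1 + 9×1 + 19×4 + 10×1 + 9×3 + 11×4 + 11×3 = 209

Option 1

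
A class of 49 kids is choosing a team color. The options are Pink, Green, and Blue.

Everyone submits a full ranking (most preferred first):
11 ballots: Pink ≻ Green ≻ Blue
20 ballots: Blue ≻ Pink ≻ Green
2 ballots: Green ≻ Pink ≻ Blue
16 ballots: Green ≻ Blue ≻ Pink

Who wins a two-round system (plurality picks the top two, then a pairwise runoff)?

Round 1 first-place votes: Pink 11, Green 18, Blue 20. Blue and Green advance.
Runoff: Blue is ranked above Green on 20 ballots, Green above Blue on 29.

Green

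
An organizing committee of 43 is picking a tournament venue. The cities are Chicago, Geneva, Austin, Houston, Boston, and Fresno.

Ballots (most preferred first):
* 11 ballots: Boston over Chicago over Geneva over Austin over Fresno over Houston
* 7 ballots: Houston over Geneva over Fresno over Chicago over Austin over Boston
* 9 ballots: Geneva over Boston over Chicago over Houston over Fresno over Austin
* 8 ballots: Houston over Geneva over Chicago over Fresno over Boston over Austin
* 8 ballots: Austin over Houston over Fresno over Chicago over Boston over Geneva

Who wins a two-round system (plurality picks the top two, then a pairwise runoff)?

Round 1 first-place votes: Chicago 0, Geneva 9, Austin 8, Houston 15, Boston 11, Fresno 0. Houston and Boston advance.
Runoff: Houston is ranked above Boston on 23 ballots, Boston above Houston on 20.

Houston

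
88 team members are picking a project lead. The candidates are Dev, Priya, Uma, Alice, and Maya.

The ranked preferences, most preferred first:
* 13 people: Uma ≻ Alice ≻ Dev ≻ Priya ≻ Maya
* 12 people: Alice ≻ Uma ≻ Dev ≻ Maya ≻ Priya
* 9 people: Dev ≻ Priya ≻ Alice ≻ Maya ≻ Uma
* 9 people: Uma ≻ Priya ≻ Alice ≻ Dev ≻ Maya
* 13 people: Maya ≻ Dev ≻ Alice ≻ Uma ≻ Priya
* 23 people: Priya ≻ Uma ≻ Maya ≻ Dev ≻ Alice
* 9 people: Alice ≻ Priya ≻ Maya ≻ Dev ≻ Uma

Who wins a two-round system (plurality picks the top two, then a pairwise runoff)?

Uma

Round 1 first-place votes: Dev 9, Priya 23, Uma 22, Alice 21, Maya 13. Priya and Uma advance.
Runoff: Priya is ranked above Uma on 41 ballots, Uma above Priya on 47.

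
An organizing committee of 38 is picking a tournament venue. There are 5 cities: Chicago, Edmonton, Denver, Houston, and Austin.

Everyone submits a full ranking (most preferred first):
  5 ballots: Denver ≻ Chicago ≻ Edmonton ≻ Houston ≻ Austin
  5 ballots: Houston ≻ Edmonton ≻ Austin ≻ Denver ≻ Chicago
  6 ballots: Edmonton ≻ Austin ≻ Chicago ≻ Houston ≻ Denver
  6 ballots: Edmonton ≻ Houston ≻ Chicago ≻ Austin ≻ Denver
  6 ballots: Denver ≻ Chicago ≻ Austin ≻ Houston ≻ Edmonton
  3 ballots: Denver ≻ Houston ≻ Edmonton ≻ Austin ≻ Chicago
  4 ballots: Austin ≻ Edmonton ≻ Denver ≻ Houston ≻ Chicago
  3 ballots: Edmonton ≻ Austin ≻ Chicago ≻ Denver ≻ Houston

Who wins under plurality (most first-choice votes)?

Edmonton

First-place votes: Chicago 0, Edmonton 15, Denver 14, Houston 5, Austin 4.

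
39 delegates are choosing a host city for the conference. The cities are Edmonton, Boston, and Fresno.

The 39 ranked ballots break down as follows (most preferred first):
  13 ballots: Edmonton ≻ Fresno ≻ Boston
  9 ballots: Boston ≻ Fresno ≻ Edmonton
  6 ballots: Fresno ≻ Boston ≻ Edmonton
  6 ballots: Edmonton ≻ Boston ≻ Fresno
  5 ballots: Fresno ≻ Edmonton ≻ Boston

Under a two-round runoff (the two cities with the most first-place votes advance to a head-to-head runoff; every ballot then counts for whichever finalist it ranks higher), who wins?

Round 1 first-place votes: Edmonton 19, Boston 9, Fresno 11. Edmonton and Fresno advance.
Runoff: Edmonton is ranked above Fresno on 19 ballots, Fresno above Edmonton on 20.

Fresno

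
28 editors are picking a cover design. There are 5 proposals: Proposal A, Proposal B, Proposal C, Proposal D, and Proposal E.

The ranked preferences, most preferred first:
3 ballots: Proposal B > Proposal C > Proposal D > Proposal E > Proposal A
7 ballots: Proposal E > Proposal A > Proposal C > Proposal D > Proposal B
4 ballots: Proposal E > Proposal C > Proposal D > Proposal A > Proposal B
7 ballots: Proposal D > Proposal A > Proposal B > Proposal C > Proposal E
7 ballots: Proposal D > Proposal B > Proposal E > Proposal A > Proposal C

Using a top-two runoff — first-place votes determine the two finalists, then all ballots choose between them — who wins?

Proposal D

Round 1 first-place votes: Proposal A 0, Proposal B 3, Proposal C 0, Proposal D 14, Proposal E 11. Proposal D and Proposal E advance.
Runoff: Proposal D is ranked above Proposal E on 17 ballots, Proposal E above Proposal D on 11.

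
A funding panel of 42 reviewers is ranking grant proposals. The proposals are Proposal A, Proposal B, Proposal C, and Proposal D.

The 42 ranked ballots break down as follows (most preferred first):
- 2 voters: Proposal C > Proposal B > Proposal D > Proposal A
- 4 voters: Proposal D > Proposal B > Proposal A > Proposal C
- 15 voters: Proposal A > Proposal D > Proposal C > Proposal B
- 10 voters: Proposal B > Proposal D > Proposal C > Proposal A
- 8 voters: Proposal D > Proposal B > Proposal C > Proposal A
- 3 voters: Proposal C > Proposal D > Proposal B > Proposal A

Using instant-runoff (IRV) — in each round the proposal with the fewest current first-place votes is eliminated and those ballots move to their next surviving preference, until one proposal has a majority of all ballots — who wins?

Round 1: Proposal A 15, Proposal B 10, Proposal C 5, Proposal D 12. Proposal C eliminated.
Round 2: Proposal A 15, Proposal B 12, Proposal D 15. Proposal B eliminated.
Round 3: Proposal A 15, Proposal D 27. Proposal D has a majority (≥22).

Proposal D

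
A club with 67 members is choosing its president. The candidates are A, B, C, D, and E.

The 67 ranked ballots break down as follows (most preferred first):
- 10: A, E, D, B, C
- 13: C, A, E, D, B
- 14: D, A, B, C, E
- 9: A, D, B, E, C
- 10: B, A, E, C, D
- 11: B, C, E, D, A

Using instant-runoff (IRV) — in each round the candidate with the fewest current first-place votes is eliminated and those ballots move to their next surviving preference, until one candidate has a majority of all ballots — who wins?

Round 1: A 19, B 21, C 13, D 14, E 0. E eliminated.
Round 2: A 19, B 21, C 13, D 14. C eliminated.
Round 3: A 32, B 21, D 14. D eliminated.
Round 4: A 46, B 21. A has a majority (≥34).

A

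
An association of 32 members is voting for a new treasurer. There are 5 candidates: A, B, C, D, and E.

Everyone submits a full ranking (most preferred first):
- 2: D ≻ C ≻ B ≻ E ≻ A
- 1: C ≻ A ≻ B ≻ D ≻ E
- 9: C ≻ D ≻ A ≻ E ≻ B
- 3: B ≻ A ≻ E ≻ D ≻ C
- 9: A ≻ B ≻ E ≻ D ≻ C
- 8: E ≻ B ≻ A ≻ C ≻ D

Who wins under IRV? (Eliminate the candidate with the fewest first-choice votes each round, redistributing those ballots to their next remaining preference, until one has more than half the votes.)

Round 1: A 9, B 3, C 10, D 2, E 8. D eliminated.
Round 2: A 9, B 3, C 12, E 8. B eliminated.
Round 3: A 12, C 12, E 8. E eliminated.
Round 4: A 20, C 12. A has a majority (≥17).

A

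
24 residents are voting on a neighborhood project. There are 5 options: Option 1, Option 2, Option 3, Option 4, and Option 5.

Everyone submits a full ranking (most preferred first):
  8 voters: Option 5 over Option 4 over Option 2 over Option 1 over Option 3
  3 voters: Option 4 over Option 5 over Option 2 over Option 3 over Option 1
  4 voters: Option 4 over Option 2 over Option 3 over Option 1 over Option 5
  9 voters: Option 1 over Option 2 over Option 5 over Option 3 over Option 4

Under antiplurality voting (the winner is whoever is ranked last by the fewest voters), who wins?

Option 2

Last-place votes: Option 1 3, Option 2 0, Option 3 8, Option 4 9, Option 5 4.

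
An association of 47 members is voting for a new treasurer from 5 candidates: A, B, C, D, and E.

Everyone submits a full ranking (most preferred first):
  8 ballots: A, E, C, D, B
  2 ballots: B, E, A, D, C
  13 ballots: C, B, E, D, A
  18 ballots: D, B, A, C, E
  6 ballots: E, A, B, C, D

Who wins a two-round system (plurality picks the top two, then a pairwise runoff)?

Round 1 first-place votes: A 8, B 2, C 13, D 18, E 6. D and C advance.
Runoff: D is ranked above C on 20 ballots, C above D on 27.

C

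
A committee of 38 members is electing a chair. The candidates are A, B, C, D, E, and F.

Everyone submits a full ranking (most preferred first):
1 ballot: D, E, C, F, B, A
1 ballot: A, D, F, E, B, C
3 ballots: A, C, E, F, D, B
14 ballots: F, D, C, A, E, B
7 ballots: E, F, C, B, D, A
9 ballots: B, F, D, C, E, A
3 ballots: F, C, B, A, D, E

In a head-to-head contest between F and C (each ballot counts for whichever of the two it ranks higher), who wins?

F is ranked above C on 34 ballots; C above F on 4.

F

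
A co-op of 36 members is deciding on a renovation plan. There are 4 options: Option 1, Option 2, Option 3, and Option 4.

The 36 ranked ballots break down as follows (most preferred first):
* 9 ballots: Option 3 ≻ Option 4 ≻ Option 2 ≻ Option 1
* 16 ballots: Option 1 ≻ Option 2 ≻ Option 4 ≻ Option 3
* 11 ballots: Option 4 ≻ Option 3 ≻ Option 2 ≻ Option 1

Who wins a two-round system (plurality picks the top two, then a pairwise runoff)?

Option 4

Round 1 first-place votes: Option 1 16, Option 2 0, Option 3 9, Option 4 11. Option 1 and Option 4 advance.
Runoff: Option 1 is ranked above Option 4 on 16 ballots, Option 4 above Option 1 on 20.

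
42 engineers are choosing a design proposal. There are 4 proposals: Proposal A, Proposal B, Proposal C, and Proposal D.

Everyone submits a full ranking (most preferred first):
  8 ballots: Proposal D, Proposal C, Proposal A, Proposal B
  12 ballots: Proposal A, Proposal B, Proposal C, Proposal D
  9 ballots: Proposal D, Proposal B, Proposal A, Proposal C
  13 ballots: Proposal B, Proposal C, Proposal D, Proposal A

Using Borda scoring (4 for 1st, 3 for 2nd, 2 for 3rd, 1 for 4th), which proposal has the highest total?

Proposal A: 8×2 + 12×4 + 9×2 + 13×1 = 95
Proposal B: 8×1 + 12×3 + 9×3 + 13×4 = 123
Proposal C: 8×3 + 12×2 + 9×1 + 13×3 = 96
Proposal D: 8×4 + 12×1 + 9×4 + 13×2 = 106

Proposal B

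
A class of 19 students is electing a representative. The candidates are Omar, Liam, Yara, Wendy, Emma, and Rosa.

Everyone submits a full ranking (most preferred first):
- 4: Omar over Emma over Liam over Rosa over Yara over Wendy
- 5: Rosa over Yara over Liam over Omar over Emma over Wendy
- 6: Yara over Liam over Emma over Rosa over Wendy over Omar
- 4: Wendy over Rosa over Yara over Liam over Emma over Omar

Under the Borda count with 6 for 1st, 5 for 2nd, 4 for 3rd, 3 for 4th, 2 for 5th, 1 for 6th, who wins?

Omar: 4×6 + 5×3 + 6×1 + 4×1 = 49
Liam: 4×4 + 5×4 + 6×5 + 4×3 = 78
Yara: 4×2 + 5×5 + 6×6 + 4×4 = 85
Wendy: 4×1 + 5×1 + 6×2 + 4×6 = 45
Emma: 4×5 + 5×2 + 6×4 + 4×2 = 62
Rosa: 4×3 + 5×6 + 6×3 + 4×5 = 80

Yara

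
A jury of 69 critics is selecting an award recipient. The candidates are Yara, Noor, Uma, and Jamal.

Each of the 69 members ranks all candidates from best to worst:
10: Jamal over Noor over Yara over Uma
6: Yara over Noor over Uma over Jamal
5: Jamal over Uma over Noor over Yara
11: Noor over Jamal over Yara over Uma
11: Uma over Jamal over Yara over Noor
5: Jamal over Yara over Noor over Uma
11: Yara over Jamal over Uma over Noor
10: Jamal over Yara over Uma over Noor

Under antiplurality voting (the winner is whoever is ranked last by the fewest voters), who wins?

Last-place votes: Yara 5, Noor 32, Uma 26, Jamal 6.

Yara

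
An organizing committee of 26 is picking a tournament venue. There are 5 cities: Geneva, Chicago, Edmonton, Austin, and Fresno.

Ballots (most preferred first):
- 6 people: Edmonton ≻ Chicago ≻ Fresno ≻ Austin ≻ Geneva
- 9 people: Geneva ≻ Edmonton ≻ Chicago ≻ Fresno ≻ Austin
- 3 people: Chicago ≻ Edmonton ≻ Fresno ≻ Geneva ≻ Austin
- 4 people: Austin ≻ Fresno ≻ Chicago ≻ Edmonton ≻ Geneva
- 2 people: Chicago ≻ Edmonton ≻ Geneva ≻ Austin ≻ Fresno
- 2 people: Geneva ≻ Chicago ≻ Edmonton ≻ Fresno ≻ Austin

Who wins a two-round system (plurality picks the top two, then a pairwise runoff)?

Edmonton

Round 1 first-place votes: Geneva 11, Chicago 5, Edmonton 6, Austin 4, Fresno 0. Geneva and Edmonton advance.
Runoff: Geneva is ranked above Edmonton on 11 ballots, Edmonton above Geneva on 15.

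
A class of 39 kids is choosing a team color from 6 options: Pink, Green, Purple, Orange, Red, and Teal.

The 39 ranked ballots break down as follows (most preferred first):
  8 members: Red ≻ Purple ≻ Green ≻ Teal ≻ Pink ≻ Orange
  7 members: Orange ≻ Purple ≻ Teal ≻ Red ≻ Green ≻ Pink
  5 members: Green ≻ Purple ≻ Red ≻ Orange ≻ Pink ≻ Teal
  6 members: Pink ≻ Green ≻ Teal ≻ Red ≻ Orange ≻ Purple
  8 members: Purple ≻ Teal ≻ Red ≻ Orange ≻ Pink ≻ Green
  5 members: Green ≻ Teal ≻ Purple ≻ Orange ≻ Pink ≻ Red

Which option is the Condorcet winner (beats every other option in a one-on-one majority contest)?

Purple vs Pink: 33–6
Purple vs Green: 23–16
Purple vs Orange: 26–13
Purple vs Red: 25–14
Purple vs Teal: 28–11
Purple beats every other option.

Purple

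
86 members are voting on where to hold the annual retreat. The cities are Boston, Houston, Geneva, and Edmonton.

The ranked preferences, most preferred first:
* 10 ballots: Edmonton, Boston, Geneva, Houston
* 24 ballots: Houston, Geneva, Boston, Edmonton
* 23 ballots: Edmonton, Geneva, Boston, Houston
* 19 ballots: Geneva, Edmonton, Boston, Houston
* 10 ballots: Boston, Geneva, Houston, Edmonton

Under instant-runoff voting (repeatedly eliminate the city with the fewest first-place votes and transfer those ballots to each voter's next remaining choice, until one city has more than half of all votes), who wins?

Geneva

Round 1: Boston 10, Houston 24, Geneva 19, Edmonton 33. Boston eliminated.
Round 2: Houston 24, Geneva 29, Edmonton 33. Houston eliminated.
Round 3: Geneva 53, Edmonton 33. Geneva has a majority (≥44).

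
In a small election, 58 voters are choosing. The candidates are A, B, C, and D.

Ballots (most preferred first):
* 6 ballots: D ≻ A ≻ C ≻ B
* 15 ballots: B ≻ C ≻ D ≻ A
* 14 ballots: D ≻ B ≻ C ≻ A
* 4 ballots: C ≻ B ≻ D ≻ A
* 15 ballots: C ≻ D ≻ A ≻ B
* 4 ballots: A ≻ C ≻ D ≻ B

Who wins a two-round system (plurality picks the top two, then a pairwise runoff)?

C

Round 1 first-place votes: A 4, B 15, C 19, D 20. D and C advance.
Runoff: D is ranked above C on 20 ballots, C above D on 38.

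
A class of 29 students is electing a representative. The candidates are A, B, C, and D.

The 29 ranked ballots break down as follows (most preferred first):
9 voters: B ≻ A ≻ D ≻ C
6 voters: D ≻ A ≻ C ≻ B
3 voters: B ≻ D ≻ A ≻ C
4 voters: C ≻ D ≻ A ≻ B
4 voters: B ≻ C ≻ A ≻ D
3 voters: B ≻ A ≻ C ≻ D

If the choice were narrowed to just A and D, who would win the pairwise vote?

A

A is ranked above D on 16 ballots; D above A on 13.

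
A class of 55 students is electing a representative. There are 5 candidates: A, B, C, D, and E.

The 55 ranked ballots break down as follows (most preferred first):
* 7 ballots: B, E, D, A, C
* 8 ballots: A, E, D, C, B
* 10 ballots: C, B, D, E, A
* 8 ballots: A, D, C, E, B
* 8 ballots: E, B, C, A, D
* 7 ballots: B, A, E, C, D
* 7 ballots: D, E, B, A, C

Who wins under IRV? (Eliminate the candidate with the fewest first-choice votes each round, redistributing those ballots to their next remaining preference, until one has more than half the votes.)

B

Round 1: A 16, B 14, C 10, D 7, E 8. D eliminated.
Round 2: A 16, B 14, C 10, E 15. C eliminated.
Round 3: A 16, B 24, E 15. E eliminated.
Round 4: A 16, B 39. B has a majority (≥28).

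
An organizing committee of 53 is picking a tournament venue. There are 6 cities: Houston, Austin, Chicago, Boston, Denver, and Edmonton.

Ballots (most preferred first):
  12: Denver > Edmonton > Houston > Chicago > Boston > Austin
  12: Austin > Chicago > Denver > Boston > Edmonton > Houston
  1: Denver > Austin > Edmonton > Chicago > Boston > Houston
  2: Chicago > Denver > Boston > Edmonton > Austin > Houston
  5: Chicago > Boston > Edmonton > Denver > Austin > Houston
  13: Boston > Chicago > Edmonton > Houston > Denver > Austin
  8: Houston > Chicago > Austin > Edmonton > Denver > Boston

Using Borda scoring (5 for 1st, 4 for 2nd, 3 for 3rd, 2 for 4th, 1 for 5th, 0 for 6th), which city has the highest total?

Chicago

Houston: 12×3 + 12×0 + 1×0 + 2×0 + 5×0 + 13×2 + 8×5 = 102
Austin: 12×0 + 12×5 + 1×4 + 2×1 + 5×1 + 13×0 + 8×3 = 95
Chicago: 12×2 + 12×4 + 1×2 + 2×5 + 5×5 + 13×4 + 8×4 = 193
Boston: 12×1 + 12×2 + 1×1 + 2×3 + 5×4 + 13×5 + 8×0 = 128
Denver: 12×5 + 12×3 + 1×5 + 2×4 + 5×2 + 13×1 + 8×1 = 140
Edmonton: 12×4 + 12×1 + 1×3 + 2×2 + 5×3 + 13×3 + 8×2 = 137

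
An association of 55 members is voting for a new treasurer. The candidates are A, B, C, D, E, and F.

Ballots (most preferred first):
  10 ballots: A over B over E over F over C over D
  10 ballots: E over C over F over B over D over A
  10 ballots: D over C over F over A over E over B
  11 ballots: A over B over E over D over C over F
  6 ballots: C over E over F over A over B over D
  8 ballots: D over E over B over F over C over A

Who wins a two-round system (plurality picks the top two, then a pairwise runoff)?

Round 1 first-place votes: A 21, B 0, C 6, D 18, E 10, F 0. A and D advance.
Runoff: A is ranked above D on 27 ballots, D above A on 28.

D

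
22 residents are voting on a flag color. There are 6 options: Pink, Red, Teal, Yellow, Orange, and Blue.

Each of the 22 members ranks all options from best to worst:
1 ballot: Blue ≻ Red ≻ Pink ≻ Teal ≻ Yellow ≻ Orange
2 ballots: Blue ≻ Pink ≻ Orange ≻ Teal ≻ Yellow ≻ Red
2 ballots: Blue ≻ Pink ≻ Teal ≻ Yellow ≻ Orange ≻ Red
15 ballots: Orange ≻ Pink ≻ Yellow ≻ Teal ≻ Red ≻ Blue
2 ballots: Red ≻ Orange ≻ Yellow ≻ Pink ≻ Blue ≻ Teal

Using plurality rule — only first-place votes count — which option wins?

Orange

First-place votes: Pink 0, Red 2, Teal 0, Yellow 0, Orange 15, Blue 5.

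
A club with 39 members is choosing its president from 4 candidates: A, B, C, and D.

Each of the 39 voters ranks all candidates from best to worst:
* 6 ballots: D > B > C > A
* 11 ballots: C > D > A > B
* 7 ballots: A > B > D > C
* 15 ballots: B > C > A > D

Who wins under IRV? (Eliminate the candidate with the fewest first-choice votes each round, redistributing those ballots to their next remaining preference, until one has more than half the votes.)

B

Round 1: A 7, B 15, C 11, D 6. D eliminated.
Round 2: A 7, B 21, C 11. B has a majority (≥20).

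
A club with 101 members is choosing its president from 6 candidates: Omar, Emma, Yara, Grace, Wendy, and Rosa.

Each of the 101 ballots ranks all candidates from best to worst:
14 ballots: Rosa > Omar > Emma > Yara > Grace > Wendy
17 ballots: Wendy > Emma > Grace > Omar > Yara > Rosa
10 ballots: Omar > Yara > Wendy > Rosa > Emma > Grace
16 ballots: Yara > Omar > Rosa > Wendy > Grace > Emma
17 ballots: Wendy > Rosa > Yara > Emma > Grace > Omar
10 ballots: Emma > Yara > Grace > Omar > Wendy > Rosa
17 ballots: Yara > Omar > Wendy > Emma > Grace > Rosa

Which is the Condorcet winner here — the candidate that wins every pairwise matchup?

Yara

Yara vs Omar: 60–41
Yara vs Emma: 60–41
Yara vs Grace: 84–17
Yara vs Wendy: 67–34
Yara vs Rosa: 70–31
Yara beats every other candidate.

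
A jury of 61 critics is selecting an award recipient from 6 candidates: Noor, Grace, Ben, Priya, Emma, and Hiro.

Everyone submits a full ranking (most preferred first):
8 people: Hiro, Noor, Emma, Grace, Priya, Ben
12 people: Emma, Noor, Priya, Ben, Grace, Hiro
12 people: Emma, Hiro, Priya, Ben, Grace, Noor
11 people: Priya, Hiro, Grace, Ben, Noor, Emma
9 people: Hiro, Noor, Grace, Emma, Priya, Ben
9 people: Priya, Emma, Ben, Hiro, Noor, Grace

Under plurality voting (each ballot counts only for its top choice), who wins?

Emma

First-place votes: Noor 0, Grace 0, Ben 0, Priya 20, Emma 24, Hiro 17.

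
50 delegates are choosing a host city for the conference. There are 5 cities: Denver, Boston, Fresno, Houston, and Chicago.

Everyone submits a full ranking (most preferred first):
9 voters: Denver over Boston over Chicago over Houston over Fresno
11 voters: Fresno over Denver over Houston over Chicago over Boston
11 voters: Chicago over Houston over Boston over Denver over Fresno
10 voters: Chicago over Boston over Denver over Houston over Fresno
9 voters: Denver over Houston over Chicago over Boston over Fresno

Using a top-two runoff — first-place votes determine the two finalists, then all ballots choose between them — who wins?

Round 1 first-place votes: Denver 18, Boston 0, Fresno 11, Houston 0, Chicago 21. Chicago and Denver advance.
Runoff: Chicago is ranked above Denver on 21 ballots, Denver above Chicago on 29.

Denver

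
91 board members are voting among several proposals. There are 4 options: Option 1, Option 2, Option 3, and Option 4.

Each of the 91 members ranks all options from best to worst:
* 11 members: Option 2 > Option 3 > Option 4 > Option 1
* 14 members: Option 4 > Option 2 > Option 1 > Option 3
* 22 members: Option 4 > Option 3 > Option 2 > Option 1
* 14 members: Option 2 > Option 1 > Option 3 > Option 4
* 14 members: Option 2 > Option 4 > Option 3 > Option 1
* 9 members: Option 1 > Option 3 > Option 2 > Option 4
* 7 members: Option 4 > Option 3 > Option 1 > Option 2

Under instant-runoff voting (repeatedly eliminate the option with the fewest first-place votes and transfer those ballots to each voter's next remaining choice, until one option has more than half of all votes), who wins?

Round 1: Option 1 9, Option 2 39, Option 3 0, Option 4 43. Option 3 eliminated.
Round 2: Option 1 9, Option 2 39, Option 4 43. Option 1 eliminated.
Round 3: Option 2 48, Option 4 43. Option 2 has a majority (≥46).

Option 2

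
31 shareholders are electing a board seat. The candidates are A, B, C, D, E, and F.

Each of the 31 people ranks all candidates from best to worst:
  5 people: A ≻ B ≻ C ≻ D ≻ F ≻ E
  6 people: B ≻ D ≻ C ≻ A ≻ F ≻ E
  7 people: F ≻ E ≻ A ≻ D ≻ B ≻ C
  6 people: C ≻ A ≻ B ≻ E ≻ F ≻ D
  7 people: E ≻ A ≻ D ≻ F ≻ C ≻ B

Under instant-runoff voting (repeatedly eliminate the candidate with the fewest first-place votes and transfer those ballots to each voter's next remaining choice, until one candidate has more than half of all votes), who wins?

Round 1: A 5, B 6, C 6, D 0, E 7, F 7. D eliminated.
Round 2: A 5, B 6, C 6, E 7, F 7. A eliminated.
Round 3: B 11, C 6, E 7, F 7. C eliminated.
Round 4: B 17, E 7, F 7. B has a majority (≥16).

B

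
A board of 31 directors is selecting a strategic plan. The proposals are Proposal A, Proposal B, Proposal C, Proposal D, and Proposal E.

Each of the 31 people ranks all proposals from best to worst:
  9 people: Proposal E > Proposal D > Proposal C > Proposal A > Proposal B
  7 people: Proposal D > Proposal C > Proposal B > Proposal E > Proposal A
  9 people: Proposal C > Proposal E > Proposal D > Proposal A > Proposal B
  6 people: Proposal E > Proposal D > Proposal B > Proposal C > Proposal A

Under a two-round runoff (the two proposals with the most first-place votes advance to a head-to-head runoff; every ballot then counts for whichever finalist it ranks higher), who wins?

Round 1 first-place votes: Proposal A 0, Proposal B 0, Proposal C 9, Proposal D 7, Proposal E 15. Proposal E and Proposal C advance.
Runoff: Proposal E is ranked above Proposal C on 15 ballots, Proposal C above Proposal E on 16.

Proposal C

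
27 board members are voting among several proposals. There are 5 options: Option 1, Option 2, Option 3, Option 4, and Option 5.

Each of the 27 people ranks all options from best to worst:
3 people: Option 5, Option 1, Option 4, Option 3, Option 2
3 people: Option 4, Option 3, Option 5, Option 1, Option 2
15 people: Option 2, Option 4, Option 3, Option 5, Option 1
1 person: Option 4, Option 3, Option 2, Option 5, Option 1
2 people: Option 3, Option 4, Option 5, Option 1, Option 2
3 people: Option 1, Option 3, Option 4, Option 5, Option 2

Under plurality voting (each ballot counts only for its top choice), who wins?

Option 2

First-place votes: Option 1 3, Option 2 15, Option 3 2, Option 4 4, Option 5 3.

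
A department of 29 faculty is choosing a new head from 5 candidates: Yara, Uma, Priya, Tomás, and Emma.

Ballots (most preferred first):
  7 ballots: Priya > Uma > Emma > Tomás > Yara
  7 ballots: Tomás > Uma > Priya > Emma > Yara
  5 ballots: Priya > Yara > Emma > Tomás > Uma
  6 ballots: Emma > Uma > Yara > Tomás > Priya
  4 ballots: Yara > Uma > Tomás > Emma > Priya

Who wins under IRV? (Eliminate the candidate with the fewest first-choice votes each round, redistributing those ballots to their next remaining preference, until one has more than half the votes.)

Round 1: Yara 4, Uma 0, Priya 12, Tomás 7, Emma 6. Uma eliminated.
Round 2: Yara 4, Priya 12, Tomás 7, Emma 6. Yara eliminated.
Round 3: Priya 12, Tomás 11, Emma 6. Emma eliminated.
Round 4: Priya 12, Tomás 17. Tomás has a majority (≥15).

Tomás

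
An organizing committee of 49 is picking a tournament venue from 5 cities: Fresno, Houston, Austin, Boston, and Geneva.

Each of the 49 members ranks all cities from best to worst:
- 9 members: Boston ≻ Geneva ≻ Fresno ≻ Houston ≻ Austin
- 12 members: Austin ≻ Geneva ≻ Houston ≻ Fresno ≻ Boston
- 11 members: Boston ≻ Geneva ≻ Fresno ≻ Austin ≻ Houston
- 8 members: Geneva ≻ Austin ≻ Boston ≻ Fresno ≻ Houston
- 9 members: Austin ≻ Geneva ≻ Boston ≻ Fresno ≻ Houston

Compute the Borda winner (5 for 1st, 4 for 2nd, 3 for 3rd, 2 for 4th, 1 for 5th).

Fresno: 9×3 + 12×2 + 11×3 + 8×2 + 9×2 = 118
Houston: 9×2 + 12×3 + 11×1 + 8×1 + 9×1 = 82
Austin: 9×1 + 12×5 + 11×2 + 8×4 + 9×5 = 168
Boston: 9×5 + 12×1 + 11×5 + 8×3 + 9×3 = 163
Geneva: 9×4 + 12×4 + 11×4 + 8×5 + 9×4 = 204

Geneva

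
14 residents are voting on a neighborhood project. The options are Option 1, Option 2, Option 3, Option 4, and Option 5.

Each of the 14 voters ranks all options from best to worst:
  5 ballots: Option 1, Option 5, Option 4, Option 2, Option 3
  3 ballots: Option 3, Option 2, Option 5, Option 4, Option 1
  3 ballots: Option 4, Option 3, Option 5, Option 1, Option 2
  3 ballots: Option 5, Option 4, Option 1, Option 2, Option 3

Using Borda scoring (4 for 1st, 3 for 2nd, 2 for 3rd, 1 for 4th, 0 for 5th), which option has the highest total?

Option 5

Option 1: 5×4 + 3×0 + 3×1 + 3×2 = 29
Option 2: 5×1 + 3×3 + 3×0 + 3×1 = 17
Option 3: 5×0 + 3×4 + 3×3 + 3×0 = 21
Option 4: 5×2 + 3×1 + 3×4 + 3×3 = 34
Option 5: 5×3 + 3×2 + 3×2 + 3×4 = 39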